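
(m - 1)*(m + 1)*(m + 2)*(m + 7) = m^4 + 9*m^3 + 13*m^2 - 9*m - 14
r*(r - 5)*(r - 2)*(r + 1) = r^4 - 6*r^3 + 3*r^2 + 10*r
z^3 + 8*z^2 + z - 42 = (z - 2)*(z + 3)*(z + 7)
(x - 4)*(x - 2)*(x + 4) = x^3 - 2*x^2 - 16*x + 32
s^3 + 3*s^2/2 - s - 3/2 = (s - 1)*(s + 1)*(s + 3/2)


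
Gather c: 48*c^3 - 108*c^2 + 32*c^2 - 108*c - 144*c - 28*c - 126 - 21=48*c^3 - 76*c^2 - 280*c - 147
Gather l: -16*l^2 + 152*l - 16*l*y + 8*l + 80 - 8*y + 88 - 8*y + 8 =-16*l^2 + l*(160 - 16*y) - 16*y + 176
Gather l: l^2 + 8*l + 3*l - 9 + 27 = l^2 + 11*l + 18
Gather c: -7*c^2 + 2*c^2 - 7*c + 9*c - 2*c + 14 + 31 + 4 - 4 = 45 - 5*c^2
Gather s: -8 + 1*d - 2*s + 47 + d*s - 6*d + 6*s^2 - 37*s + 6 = -5*d + 6*s^2 + s*(d - 39) + 45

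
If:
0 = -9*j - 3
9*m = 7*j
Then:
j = -1/3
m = -7/27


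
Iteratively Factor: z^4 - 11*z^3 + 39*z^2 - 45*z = (z)*(z^3 - 11*z^2 + 39*z - 45) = z*(z - 3)*(z^2 - 8*z + 15) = z*(z - 3)^2*(z - 5)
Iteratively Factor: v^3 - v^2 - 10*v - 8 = (v + 2)*(v^2 - 3*v - 4) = (v + 1)*(v + 2)*(v - 4)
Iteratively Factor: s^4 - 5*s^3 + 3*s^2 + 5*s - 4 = (s - 1)*(s^3 - 4*s^2 - s + 4) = (s - 1)^2*(s^2 - 3*s - 4) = (s - 4)*(s - 1)^2*(s + 1)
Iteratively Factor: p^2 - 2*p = (p)*(p - 2)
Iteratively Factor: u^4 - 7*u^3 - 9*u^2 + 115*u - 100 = (u + 4)*(u^3 - 11*u^2 + 35*u - 25) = (u - 1)*(u + 4)*(u^2 - 10*u + 25) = (u - 5)*(u - 1)*(u + 4)*(u - 5)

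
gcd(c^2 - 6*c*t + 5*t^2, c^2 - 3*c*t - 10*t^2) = -c + 5*t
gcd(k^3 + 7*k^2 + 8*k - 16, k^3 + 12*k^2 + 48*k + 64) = k^2 + 8*k + 16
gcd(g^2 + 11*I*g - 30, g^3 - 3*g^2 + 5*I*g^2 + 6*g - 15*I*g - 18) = g + 6*I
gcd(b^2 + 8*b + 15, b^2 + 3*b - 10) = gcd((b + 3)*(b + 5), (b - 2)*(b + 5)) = b + 5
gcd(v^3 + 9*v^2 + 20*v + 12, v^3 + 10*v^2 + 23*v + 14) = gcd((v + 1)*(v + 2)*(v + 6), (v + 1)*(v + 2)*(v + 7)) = v^2 + 3*v + 2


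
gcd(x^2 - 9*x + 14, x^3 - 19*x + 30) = x - 2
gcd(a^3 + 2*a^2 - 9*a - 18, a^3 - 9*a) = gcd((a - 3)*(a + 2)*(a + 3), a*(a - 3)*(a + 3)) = a^2 - 9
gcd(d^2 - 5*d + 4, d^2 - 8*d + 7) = d - 1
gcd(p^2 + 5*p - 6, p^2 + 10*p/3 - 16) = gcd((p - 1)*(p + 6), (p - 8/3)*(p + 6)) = p + 6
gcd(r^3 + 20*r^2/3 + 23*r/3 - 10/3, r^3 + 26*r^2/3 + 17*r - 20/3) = r^2 + 14*r/3 - 5/3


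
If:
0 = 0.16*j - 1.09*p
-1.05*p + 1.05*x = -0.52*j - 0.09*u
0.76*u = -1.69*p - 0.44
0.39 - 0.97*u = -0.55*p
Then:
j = -2.39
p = -0.35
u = 0.20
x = 0.82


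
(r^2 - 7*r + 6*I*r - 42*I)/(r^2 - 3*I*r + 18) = (r^2 + r*(-7 + 6*I) - 42*I)/(r^2 - 3*I*r + 18)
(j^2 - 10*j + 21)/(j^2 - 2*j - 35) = (j - 3)/(j + 5)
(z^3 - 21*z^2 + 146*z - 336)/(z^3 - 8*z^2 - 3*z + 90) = (z^2 - 15*z + 56)/(z^2 - 2*z - 15)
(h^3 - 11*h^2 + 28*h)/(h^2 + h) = (h^2 - 11*h + 28)/(h + 1)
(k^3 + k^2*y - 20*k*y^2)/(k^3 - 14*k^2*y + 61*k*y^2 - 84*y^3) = k*(k + 5*y)/(k^2 - 10*k*y + 21*y^2)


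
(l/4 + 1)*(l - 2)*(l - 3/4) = l^3/4 + 5*l^2/16 - 19*l/8 + 3/2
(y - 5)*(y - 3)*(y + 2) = y^3 - 6*y^2 - y + 30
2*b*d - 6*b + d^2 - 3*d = (2*b + d)*(d - 3)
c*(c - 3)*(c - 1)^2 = c^4 - 5*c^3 + 7*c^2 - 3*c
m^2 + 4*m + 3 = (m + 1)*(m + 3)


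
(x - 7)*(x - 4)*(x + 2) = x^3 - 9*x^2 + 6*x + 56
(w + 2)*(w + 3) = w^2 + 5*w + 6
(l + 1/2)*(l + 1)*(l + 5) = l^3 + 13*l^2/2 + 8*l + 5/2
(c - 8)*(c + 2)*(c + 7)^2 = c^4 + 8*c^3 - 51*c^2 - 518*c - 784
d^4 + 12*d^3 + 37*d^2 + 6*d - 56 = (d - 1)*(d + 2)*(d + 4)*(d + 7)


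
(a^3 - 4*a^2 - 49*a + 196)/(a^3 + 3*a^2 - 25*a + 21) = (a^2 - 11*a + 28)/(a^2 - 4*a + 3)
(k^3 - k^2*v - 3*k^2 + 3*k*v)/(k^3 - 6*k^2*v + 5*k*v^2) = (3 - k)/(-k + 5*v)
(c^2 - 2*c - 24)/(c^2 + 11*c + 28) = (c - 6)/(c + 7)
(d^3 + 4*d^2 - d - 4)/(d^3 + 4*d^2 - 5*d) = (d^2 + 5*d + 4)/(d*(d + 5))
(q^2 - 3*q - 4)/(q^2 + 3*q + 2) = (q - 4)/(q + 2)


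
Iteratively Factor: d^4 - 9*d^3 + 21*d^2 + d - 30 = (d - 5)*(d^3 - 4*d^2 + d + 6) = (d - 5)*(d + 1)*(d^2 - 5*d + 6) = (d - 5)*(d - 2)*(d + 1)*(d - 3)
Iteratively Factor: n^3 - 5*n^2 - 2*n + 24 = (n - 3)*(n^2 - 2*n - 8) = (n - 4)*(n - 3)*(n + 2)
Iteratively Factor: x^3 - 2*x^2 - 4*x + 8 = (x - 2)*(x^2 - 4) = (x - 2)^2*(x + 2)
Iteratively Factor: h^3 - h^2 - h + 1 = (h - 1)*(h^2 - 1) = (h - 1)^2*(h + 1)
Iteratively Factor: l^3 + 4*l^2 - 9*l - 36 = (l + 4)*(l^2 - 9) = (l - 3)*(l + 4)*(l + 3)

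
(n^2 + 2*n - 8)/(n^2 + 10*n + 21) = (n^2 + 2*n - 8)/(n^2 + 10*n + 21)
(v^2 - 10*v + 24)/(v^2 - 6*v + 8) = (v - 6)/(v - 2)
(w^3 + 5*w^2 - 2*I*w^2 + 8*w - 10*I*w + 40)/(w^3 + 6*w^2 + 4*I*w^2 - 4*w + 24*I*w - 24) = (w^2 + w*(5 - 4*I) - 20*I)/(w^2 + 2*w*(3 + I) + 12*I)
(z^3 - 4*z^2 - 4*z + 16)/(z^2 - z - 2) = (z^2 - 2*z - 8)/(z + 1)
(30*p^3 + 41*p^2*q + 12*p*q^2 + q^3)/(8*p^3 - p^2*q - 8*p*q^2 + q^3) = (30*p^2 + 11*p*q + q^2)/(8*p^2 - 9*p*q + q^2)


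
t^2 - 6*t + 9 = (t - 3)^2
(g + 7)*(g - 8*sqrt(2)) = g^2 - 8*sqrt(2)*g + 7*g - 56*sqrt(2)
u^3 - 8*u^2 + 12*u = u*(u - 6)*(u - 2)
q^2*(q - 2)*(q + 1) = q^4 - q^3 - 2*q^2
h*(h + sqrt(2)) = h^2 + sqrt(2)*h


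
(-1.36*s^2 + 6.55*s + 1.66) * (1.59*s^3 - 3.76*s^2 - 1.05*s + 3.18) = -2.1624*s^5 + 15.5281*s^4 - 20.5606*s^3 - 17.4439*s^2 + 19.086*s + 5.2788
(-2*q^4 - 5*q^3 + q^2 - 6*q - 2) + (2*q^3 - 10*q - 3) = -2*q^4 - 3*q^3 + q^2 - 16*q - 5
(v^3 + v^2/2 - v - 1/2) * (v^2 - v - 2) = v^5 - v^4/2 - 7*v^3/2 - v^2/2 + 5*v/2 + 1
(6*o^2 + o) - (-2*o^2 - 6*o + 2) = 8*o^2 + 7*o - 2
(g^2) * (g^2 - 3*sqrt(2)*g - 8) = g^4 - 3*sqrt(2)*g^3 - 8*g^2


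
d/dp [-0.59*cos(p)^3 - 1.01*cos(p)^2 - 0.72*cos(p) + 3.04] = (1.77*cos(p)^2 + 2.02*cos(p) + 0.72)*sin(p)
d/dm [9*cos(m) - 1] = -9*sin(m)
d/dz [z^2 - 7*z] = 2*z - 7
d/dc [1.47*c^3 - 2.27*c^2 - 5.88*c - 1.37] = 4.41*c^2 - 4.54*c - 5.88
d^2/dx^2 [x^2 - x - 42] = 2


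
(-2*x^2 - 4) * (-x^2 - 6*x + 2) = 2*x^4 + 12*x^3 + 24*x - 8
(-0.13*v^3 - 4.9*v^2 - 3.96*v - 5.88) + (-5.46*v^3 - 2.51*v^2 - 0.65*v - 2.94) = -5.59*v^3 - 7.41*v^2 - 4.61*v - 8.82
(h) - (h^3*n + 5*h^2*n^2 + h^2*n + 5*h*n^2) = -h^3*n - 5*h^2*n^2 - h^2*n - 5*h*n^2 + h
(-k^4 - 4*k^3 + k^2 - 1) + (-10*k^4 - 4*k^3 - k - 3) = -11*k^4 - 8*k^3 + k^2 - k - 4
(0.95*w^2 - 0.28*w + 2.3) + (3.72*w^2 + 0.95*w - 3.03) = 4.67*w^2 + 0.67*w - 0.73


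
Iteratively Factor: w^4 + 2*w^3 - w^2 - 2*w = (w - 1)*(w^3 + 3*w^2 + 2*w) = (w - 1)*(w + 2)*(w^2 + w) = w*(w - 1)*(w + 2)*(w + 1)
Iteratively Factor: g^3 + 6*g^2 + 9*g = (g + 3)*(g^2 + 3*g) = g*(g + 3)*(g + 3)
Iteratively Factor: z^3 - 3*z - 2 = (z - 2)*(z^2 + 2*z + 1) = (z - 2)*(z + 1)*(z + 1)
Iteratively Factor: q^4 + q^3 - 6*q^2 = (q + 3)*(q^3 - 2*q^2) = q*(q + 3)*(q^2 - 2*q) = q*(q - 2)*(q + 3)*(q)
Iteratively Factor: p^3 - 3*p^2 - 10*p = (p + 2)*(p^2 - 5*p) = (p - 5)*(p + 2)*(p)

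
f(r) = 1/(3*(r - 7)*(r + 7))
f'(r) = -1/(3*(r - 7)*(r + 7)^2) - 1/(3*(r - 7)^2*(r + 7))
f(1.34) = -0.01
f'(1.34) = -0.00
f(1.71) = -0.01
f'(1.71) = -0.00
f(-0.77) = -0.01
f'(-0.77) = 0.00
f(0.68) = -0.01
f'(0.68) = -0.00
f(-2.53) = -0.01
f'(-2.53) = 0.00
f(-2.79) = -0.01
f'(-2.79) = 0.00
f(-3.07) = -0.01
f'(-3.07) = 0.00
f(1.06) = -0.01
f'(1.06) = -0.00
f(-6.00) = -0.03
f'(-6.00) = 0.02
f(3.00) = -0.00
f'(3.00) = 0.00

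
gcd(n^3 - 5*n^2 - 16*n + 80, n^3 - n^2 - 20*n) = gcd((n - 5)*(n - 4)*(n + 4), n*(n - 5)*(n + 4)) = n^2 - n - 20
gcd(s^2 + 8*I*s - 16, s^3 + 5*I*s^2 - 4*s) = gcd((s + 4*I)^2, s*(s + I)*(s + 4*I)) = s + 4*I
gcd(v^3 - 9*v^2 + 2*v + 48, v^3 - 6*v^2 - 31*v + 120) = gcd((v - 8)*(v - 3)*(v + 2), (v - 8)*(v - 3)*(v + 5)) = v^2 - 11*v + 24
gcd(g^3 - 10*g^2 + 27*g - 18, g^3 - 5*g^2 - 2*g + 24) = g - 3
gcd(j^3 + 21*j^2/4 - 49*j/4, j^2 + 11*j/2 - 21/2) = j + 7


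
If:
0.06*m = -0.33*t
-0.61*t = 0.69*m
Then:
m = 0.00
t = 0.00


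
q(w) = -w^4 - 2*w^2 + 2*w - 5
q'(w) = -4*w^3 - 4*w + 2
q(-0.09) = -5.20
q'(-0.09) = 2.36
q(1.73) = -16.48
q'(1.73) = -25.63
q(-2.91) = -99.46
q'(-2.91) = 112.21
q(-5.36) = -898.57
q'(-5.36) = 639.40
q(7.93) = -4069.42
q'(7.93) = -2024.43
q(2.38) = -43.65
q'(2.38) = -61.45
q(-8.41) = -5165.74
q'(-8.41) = 2414.93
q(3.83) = -241.85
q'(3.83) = -238.05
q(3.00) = -98.00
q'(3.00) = -118.00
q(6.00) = -1361.00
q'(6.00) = -886.00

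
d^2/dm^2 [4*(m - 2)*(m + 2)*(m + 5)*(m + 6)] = 48*m^2 + 264*m + 208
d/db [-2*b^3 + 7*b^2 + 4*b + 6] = -6*b^2 + 14*b + 4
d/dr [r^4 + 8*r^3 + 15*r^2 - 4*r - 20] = 4*r^3 + 24*r^2 + 30*r - 4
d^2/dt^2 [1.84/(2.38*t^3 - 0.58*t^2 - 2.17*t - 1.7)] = ((2.1344 - 26.2752*t)*(-2.38*t^3 + 0.58*t^2 + 2.17*t + 1.7) - 1.84*(-14.28*t^2 + 2.32*t + 4.34)*(-7.14*t^2 + 1.16*t + 2.17))/(-2.38*t^3 + 0.58*t^2 + 2.17*t + 1.7)^3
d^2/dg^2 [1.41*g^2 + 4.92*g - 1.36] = 2.82000000000000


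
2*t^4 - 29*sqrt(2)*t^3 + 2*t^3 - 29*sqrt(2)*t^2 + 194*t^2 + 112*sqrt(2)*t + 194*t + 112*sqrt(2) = (t - 8*sqrt(2))*(t - 7*sqrt(2))*(sqrt(2)*t + 1)*(sqrt(2)*t + sqrt(2))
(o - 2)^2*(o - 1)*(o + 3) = o^4 - 2*o^3 - 7*o^2 + 20*o - 12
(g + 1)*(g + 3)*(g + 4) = g^3 + 8*g^2 + 19*g + 12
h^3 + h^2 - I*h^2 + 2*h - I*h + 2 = (h + 1)*(h - 2*I)*(h + I)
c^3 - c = c*(c - 1)*(c + 1)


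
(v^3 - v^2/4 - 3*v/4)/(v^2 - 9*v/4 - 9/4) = v*(v - 1)/(v - 3)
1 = 1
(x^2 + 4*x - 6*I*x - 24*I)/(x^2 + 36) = (x + 4)/(x + 6*I)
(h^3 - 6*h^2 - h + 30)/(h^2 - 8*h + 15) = h + 2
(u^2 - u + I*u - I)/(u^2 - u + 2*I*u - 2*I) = (u + I)/(u + 2*I)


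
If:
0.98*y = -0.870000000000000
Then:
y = -0.89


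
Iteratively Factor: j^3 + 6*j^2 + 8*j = (j)*(j^2 + 6*j + 8) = j*(j + 2)*(j + 4)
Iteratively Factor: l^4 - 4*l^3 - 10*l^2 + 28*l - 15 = (l - 5)*(l^3 + l^2 - 5*l + 3) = (l - 5)*(l + 3)*(l^2 - 2*l + 1) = (l - 5)*(l - 1)*(l + 3)*(l - 1)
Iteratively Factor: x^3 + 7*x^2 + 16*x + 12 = (x + 2)*(x^2 + 5*x + 6) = (x + 2)^2*(x + 3)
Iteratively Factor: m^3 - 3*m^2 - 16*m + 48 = (m - 4)*(m^2 + m - 12) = (m - 4)*(m + 4)*(m - 3)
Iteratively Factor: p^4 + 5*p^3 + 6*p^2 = (p)*(p^3 + 5*p^2 + 6*p) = p*(p + 3)*(p^2 + 2*p) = p*(p + 2)*(p + 3)*(p)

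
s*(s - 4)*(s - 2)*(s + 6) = s^4 - 28*s^2 + 48*s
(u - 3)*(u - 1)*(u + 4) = u^3 - 13*u + 12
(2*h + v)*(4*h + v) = 8*h^2 + 6*h*v + v^2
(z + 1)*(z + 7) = z^2 + 8*z + 7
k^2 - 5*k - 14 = (k - 7)*(k + 2)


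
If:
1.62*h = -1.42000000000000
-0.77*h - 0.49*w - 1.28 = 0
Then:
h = -0.88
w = -1.23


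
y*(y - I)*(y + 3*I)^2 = y^4 + 5*I*y^3 - 3*y^2 + 9*I*y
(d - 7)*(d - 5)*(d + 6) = d^3 - 6*d^2 - 37*d + 210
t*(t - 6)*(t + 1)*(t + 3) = t^4 - 2*t^3 - 21*t^2 - 18*t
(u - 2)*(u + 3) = u^2 + u - 6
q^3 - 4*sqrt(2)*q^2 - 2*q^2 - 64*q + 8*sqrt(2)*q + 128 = (q - 2)*(q - 8*sqrt(2))*(q + 4*sqrt(2))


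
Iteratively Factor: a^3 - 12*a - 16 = (a + 2)*(a^2 - 2*a - 8) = (a + 2)^2*(a - 4)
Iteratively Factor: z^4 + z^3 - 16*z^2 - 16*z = (z + 1)*(z^3 - 16*z) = z*(z + 1)*(z^2 - 16) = z*(z - 4)*(z + 1)*(z + 4)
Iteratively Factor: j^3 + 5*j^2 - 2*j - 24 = (j + 3)*(j^2 + 2*j - 8) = (j - 2)*(j + 3)*(j + 4)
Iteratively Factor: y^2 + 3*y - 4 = (y - 1)*(y + 4)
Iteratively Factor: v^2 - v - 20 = (v + 4)*(v - 5)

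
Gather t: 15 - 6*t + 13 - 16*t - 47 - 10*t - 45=-32*t - 64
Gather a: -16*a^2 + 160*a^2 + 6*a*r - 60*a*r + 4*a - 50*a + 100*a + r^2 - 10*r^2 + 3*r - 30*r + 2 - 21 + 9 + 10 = 144*a^2 + a*(54 - 54*r) - 9*r^2 - 27*r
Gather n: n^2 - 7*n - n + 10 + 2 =n^2 - 8*n + 12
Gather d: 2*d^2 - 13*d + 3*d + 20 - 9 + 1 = 2*d^2 - 10*d + 12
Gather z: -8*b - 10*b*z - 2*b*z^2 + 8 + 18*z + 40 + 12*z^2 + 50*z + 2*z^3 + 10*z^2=-8*b + 2*z^3 + z^2*(22 - 2*b) + z*(68 - 10*b) + 48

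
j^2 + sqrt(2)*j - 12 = (j - 2*sqrt(2))*(j + 3*sqrt(2))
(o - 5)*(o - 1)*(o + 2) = o^3 - 4*o^2 - 7*o + 10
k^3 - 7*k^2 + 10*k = k*(k - 5)*(k - 2)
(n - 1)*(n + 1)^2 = n^3 + n^2 - n - 1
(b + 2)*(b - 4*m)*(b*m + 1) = b^3*m - 4*b^2*m^2 + 2*b^2*m + b^2 - 8*b*m^2 - 4*b*m + 2*b - 8*m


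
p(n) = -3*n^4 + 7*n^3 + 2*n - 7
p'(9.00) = -7045.00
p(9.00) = -14569.00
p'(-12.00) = 23762.00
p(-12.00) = -74335.00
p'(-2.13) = 213.24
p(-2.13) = -140.66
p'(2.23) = -26.64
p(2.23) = 0.90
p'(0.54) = 6.23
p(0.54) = -5.07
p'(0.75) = 8.75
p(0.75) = -3.50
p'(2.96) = -125.22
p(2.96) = -49.84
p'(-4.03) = 1128.47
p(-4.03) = -1264.52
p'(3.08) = -149.40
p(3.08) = -66.29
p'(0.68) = 7.94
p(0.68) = -4.08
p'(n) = -12*n^3 + 21*n^2 + 2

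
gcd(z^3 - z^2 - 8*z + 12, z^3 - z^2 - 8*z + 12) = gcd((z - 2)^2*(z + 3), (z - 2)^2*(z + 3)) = z^3 - z^2 - 8*z + 12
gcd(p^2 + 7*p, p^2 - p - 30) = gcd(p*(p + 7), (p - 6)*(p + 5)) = 1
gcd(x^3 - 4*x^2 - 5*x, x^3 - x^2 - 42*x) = x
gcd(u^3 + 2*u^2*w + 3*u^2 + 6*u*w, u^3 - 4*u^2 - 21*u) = u^2 + 3*u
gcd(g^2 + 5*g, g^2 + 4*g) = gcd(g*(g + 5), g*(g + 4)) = g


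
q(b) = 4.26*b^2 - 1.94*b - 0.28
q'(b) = 8.52*b - 1.94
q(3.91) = 57.26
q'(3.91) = 31.37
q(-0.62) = 2.56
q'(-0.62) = -7.22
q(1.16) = 3.20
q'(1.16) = 7.94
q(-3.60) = 61.91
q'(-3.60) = -32.61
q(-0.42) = 1.29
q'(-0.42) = -5.52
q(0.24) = -0.50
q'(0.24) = 0.10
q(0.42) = -0.34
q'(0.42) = 1.64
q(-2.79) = 38.29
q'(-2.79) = -25.71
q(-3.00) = 43.88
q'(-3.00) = -27.50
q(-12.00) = 636.44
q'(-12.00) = -104.18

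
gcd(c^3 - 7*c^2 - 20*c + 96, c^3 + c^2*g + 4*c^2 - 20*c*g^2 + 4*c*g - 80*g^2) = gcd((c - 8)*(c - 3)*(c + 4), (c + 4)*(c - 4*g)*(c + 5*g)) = c + 4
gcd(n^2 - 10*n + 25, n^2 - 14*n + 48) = 1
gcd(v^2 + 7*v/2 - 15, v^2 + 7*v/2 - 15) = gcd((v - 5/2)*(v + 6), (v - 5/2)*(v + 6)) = v^2 + 7*v/2 - 15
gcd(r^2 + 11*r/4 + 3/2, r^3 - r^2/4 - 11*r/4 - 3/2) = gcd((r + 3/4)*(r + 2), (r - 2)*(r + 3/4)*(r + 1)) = r + 3/4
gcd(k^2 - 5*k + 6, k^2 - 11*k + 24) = k - 3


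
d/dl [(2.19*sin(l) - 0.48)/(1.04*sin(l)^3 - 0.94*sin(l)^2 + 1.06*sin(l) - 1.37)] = (-4.5552*sin(l)^3 + 3.5562*sin(l)^2 - 0.9024*sin(l) - 2.4915)*cos(l)/(1.0816*sin(l)^6 - 1.9552*sin(l)^5 + 3.0884*sin(l)^4 - 4.8424*sin(l)^3 + 3.6992*sin(l)^2 - 2.9044*sin(l) + 1.8769)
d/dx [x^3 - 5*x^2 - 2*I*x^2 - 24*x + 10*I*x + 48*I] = 3*x^2 - 10*x - 4*I*x - 24 + 10*I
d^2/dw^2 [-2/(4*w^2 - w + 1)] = 4*(16*w^2 - 4*w - (8*w - 1)^2 + 4)/(4*w^2 - w + 1)^3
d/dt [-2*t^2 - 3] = -4*t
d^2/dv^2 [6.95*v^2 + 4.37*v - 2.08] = 13.9000000000000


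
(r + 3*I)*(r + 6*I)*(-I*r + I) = -I*r^3 + 9*r^2 + I*r^2 - 9*r + 18*I*r - 18*I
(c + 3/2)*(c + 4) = c^2 + 11*c/2 + 6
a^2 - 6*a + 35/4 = (a - 7/2)*(a - 5/2)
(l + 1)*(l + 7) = l^2 + 8*l + 7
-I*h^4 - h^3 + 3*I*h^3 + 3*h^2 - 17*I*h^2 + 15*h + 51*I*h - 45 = (h - 3)*(h - 5*I)*(h + 3*I)*(-I*h + 1)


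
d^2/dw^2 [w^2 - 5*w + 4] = 2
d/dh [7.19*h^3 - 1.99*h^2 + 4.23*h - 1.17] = 21.57*h^2 - 3.98*h + 4.23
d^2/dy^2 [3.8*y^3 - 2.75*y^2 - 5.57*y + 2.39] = 22.8*y - 5.5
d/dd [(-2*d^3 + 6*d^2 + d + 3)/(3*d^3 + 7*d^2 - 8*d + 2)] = 2*(-16*d^4 + 13*d^3 - 47*d^2 - 9*d + 13)/(9*d^6 + 42*d^5 + d^4 - 100*d^3 + 92*d^2 - 32*d + 4)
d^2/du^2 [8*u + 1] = 0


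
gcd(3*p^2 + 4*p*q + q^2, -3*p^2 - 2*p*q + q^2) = p + q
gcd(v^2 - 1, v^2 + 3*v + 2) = v + 1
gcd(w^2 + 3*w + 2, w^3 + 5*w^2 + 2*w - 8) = w + 2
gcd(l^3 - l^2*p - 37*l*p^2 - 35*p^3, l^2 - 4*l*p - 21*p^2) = -l + 7*p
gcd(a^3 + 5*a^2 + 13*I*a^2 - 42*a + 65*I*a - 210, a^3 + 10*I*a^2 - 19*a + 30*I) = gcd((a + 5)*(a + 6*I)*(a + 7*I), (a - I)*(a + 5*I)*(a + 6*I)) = a + 6*I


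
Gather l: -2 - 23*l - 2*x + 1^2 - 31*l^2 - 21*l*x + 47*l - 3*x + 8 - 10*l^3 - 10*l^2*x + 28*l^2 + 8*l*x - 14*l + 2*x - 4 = -10*l^3 + l^2*(-10*x - 3) + l*(10 - 13*x) - 3*x + 3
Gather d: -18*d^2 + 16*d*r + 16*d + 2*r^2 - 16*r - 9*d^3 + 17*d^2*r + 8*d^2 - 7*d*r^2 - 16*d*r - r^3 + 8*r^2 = -9*d^3 + d^2*(17*r - 10) + d*(16 - 7*r^2) - r^3 + 10*r^2 - 16*r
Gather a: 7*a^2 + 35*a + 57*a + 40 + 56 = 7*a^2 + 92*a + 96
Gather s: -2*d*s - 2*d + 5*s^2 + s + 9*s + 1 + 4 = -2*d + 5*s^2 + s*(10 - 2*d) + 5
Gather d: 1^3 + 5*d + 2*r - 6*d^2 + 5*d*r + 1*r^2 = -6*d^2 + d*(5*r + 5) + r^2 + 2*r + 1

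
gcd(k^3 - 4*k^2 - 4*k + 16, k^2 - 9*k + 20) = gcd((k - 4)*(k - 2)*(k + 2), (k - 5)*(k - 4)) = k - 4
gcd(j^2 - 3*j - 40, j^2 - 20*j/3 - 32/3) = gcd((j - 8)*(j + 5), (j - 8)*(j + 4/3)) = j - 8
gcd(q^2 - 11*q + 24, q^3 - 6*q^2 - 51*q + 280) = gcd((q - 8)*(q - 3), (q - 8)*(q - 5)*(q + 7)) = q - 8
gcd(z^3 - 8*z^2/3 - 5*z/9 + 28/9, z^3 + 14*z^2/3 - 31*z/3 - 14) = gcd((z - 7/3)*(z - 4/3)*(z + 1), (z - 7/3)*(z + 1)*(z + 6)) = z^2 - 4*z/3 - 7/3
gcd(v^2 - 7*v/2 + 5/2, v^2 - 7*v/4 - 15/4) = 1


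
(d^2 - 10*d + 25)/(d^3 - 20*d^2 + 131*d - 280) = (d - 5)/(d^2 - 15*d + 56)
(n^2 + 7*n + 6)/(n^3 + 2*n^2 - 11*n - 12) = (n + 6)/(n^2 + n - 12)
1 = 1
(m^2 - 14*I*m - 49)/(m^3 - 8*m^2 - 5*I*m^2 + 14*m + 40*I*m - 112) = (m - 7*I)/(m^2 + 2*m*(-4 + I) - 16*I)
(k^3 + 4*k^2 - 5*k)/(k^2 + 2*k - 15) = k*(k - 1)/(k - 3)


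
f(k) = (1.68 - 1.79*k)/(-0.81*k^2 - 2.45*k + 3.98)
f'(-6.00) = -0.65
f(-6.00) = -1.19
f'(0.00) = -0.19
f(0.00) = 0.42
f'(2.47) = -0.10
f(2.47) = 0.39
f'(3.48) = -0.05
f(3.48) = 0.32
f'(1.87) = -0.25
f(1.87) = 0.49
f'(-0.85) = -0.21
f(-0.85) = 0.58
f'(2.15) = -0.15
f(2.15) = 0.43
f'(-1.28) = -0.26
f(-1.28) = 0.69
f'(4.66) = -0.03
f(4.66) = 0.27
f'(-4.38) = -62.29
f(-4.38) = -11.49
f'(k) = (1.68 - 1.79*k)*(1.62*k + 2.45)/(-0.81*k^2 - 2.45*k + 3.98)^2 - 1.79/(-0.81*k^2 - 2.45*k + 3.98)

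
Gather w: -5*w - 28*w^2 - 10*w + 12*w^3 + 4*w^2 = 12*w^3 - 24*w^2 - 15*w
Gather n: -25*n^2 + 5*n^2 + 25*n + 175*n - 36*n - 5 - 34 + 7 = -20*n^2 + 164*n - 32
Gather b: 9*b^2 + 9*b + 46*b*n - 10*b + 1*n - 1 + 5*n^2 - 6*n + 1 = 9*b^2 + b*(46*n - 1) + 5*n^2 - 5*n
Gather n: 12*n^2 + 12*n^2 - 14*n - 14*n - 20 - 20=24*n^2 - 28*n - 40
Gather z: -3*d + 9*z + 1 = -3*d + 9*z + 1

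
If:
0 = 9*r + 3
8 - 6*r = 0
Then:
No Solution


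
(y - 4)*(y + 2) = y^2 - 2*y - 8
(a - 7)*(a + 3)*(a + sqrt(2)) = a^3 - 4*a^2 + sqrt(2)*a^2 - 21*a - 4*sqrt(2)*a - 21*sqrt(2)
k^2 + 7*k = k*(k + 7)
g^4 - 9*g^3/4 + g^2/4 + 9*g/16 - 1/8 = (g - 2)*(g - 1/2)*(g - 1/4)*(g + 1/2)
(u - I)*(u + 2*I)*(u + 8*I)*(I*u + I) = I*u^4 - 9*u^3 + I*u^3 - 9*u^2 - 6*I*u^2 - 16*u - 6*I*u - 16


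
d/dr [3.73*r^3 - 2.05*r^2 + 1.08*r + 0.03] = 11.19*r^2 - 4.1*r + 1.08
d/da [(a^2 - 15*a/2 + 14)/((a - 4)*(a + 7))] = 21/(2*(a^2 + 14*a + 49))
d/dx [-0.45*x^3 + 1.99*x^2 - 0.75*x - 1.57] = -1.35*x^2 + 3.98*x - 0.75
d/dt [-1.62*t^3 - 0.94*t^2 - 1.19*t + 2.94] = -4.86*t^2 - 1.88*t - 1.19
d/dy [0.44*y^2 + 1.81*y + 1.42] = 0.88*y + 1.81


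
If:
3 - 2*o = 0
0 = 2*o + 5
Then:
No Solution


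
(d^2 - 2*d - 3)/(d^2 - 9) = (d + 1)/(d + 3)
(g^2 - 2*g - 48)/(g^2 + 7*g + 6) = (g - 8)/(g + 1)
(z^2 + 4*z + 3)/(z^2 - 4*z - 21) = (z + 1)/(z - 7)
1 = 1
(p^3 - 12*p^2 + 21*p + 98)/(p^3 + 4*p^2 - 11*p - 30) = (p^2 - 14*p + 49)/(p^2 + 2*p - 15)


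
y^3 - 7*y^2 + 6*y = y*(y - 6)*(y - 1)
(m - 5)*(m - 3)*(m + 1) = m^3 - 7*m^2 + 7*m + 15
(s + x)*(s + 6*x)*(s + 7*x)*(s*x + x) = s^4*x + 14*s^3*x^2 + s^3*x + 55*s^2*x^3 + 14*s^2*x^2 + 42*s*x^4 + 55*s*x^3 + 42*x^4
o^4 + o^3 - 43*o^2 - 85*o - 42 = (o - 7)*(o + 1)^2*(o + 6)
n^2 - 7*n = n*(n - 7)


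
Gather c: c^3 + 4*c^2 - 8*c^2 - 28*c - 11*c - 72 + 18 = c^3 - 4*c^2 - 39*c - 54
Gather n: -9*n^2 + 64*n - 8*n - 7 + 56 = -9*n^2 + 56*n + 49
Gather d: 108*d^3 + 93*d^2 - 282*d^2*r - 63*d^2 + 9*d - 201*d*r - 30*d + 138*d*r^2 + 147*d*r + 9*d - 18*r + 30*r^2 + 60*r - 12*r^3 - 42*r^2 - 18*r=108*d^3 + d^2*(30 - 282*r) + d*(138*r^2 - 54*r - 12) - 12*r^3 - 12*r^2 + 24*r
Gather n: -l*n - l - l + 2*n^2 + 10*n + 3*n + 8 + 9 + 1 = -2*l + 2*n^2 + n*(13 - l) + 18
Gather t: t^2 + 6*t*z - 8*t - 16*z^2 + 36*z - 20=t^2 + t*(6*z - 8) - 16*z^2 + 36*z - 20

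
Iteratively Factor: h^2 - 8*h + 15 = (h - 3)*(h - 5)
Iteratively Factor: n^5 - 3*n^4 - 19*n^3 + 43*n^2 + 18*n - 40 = (n + 1)*(n^4 - 4*n^3 - 15*n^2 + 58*n - 40) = (n - 1)*(n + 1)*(n^3 - 3*n^2 - 18*n + 40) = (n - 1)*(n + 1)*(n + 4)*(n^2 - 7*n + 10) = (n - 5)*(n - 1)*(n + 1)*(n + 4)*(n - 2)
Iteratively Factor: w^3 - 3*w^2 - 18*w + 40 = (w - 5)*(w^2 + 2*w - 8) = (w - 5)*(w + 4)*(w - 2)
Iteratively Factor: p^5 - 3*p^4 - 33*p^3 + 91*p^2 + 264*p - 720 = (p - 3)*(p^4 - 33*p^2 - 8*p + 240) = (p - 5)*(p - 3)*(p^3 + 5*p^2 - 8*p - 48) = (p - 5)*(p - 3)^2*(p^2 + 8*p + 16) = (p - 5)*(p - 3)^2*(p + 4)*(p + 4)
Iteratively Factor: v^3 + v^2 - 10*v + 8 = (v - 2)*(v^2 + 3*v - 4) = (v - 2)*(v - 1)*(v + 4)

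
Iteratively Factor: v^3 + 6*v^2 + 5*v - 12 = (v + 4)*(v^2 + 2*v - 3) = (v - 1)*(v + 4)*(v + 3)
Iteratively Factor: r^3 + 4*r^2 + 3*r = (r + 3)*(r^2 + r) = (r + 1)*(r + 3)*(r)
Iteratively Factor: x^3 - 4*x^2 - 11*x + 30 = (x - 2)*(x^2 - 2*x - 15) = (x - 5)*(x - 2)*(x + 3)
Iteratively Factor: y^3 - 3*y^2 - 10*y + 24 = (y - 2)*(y^2 - y - 12) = (y - 2)*(y + 3)*(y - 4)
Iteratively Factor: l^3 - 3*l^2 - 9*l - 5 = (l + 1)*(l^2 - 4*l - 5) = (l + 1)^2*(l - 5)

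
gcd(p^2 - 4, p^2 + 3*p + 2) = p + 2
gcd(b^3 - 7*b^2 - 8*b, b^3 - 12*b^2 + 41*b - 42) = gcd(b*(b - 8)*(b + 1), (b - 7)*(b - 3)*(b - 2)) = 1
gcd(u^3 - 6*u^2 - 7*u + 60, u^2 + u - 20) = u - 4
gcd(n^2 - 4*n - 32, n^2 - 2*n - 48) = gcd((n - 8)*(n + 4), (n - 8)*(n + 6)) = n - 8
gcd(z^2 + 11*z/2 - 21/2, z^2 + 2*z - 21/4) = z - 3/2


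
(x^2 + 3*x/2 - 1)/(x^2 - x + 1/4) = 2*(x + 2)/(2*x - 1)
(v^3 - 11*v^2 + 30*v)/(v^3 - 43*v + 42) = v*(v - 5)/(v^2 + 6*v - 7)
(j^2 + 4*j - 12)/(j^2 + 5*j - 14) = (j + 6)/(j + 7)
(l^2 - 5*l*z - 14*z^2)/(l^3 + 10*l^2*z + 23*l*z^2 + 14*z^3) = (l - 7*z)/(l^2 + 8*l*z + 7*z^2)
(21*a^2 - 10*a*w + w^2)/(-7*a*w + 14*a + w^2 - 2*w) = (-3*a + w)/(w - 2)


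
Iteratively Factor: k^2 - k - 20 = (k + 4)*(k - 5)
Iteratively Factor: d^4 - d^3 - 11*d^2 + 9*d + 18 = (d - 2)*(d^3 + d^2 - 9*d - 9) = (d - 2)*(d + 3)*(d^2 - 2*d - 3) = (d - 3)*(d - 2)*(d + 3)*(d + 1)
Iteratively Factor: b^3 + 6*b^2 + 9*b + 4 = (b + 1)*(b^2 + 5*b + 4) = (b + 1)^2*(b + 4)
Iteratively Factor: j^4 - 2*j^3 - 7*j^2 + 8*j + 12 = (j + 1)*(j^3 - 3*j^2 - 4*j + 12) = (j - 2)*(j + 1)*(j^2 - j - 6) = (j - 2)*(j + 1)*(j + 2)*(j - 3)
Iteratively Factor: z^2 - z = (z - 1)*(z)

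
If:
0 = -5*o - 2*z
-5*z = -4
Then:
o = -8/25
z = 4/5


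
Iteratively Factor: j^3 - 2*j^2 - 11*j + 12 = (j - 1)*(j^2 - j - 12) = (j - 4)*(j - 1)*(j + 3)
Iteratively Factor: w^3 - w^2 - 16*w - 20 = (w + 2)*(w^2 - 3*w - 10) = (w - 5)*(w + 2)*(w + 2)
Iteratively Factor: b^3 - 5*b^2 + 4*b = (b)*(b^2 - 5*b + 4) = b*(b - 1)*(b - 4)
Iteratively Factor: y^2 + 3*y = (y)*(y + 3)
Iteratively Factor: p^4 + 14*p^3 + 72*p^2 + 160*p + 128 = (p + 4)*(p^3 + 10*p^2 + 32*p + 32) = (p + 4)^2*(p^2 + 6*p + 8) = (p + 4)^3*(p + 2)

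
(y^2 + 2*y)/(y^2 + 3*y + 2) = y/(y + 1)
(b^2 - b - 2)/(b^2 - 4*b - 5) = (b - 2)/(b - 5)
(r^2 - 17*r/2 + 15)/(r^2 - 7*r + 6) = (r - 5/2)/(r - 1)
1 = 1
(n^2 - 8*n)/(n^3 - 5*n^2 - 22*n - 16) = n/(n^2 + 3*n + 2)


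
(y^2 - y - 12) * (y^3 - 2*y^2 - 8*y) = y^5 - 3*y^4 - 18*y^3 + 32*y^2 + 96*y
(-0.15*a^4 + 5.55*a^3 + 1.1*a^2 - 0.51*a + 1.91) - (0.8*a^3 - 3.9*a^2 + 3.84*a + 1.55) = -0.15*a^4 + 4.75*a^3 + 5.0*a^2 - 4.35*a + 0.36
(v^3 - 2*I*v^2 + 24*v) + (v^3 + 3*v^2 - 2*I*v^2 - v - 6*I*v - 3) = 2*v^3 + 3*v^2 - 4*I*v^2 + 23*v - 6*I*v - 3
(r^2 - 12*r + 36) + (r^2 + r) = 2*r^2 - 11*r + 36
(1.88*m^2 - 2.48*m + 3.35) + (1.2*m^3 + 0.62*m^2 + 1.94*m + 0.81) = 1.2*m^3 + 2.5*m^2 - 0.54*m + 4.16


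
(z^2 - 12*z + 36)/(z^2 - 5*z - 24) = (-z^2 + 12*z - 36)/(-z^2 + 5*z + 24)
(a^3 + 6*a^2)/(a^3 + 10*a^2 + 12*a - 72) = a^2/(a^2 + 4*a - 12)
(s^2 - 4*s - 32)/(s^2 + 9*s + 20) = (s - 8)/(s + 5)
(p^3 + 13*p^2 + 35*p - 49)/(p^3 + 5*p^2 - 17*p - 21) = (p^2 + 6*p - 7)/(p^2 - 2*p - 3)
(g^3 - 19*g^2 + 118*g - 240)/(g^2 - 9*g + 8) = (g^2 - 11*g + 30)/(g - 1)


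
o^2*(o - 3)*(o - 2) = o^4 - 5*o^3 + 6*o^2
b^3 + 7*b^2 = b^2*(b + 7)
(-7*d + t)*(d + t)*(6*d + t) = -42*d^3 - 43*d^2*t + t^3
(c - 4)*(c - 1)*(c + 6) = c^3 + c^2 - 26*c + 24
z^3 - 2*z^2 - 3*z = z*(z - 3)*(z + 1)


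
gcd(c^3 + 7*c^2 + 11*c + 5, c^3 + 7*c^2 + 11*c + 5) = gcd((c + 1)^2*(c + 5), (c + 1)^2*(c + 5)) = c^3 + 7*c^2 + 11*c + 5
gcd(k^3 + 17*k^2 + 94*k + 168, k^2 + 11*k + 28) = k^2 + 11*k + 28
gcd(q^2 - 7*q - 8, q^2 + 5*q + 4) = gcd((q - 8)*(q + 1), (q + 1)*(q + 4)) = q + 1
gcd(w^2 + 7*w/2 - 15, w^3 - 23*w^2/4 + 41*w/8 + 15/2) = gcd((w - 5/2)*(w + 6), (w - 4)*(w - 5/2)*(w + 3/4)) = w - 5/2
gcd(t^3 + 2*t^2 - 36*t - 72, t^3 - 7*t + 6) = 1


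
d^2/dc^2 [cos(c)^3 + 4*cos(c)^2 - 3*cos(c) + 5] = 9*sin(c)^2*cos(c) + 16*sin(c)^2 - 8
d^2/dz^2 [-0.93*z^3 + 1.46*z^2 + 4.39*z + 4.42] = 2.92 - 5.58*z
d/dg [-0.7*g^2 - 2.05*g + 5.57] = -1.4*g - 2.05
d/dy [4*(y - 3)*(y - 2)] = 8*y - 20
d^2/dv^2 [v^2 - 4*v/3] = 2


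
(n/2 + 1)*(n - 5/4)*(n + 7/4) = n^3/2 + 5*n^2/4 - 19*n/32 - 35/16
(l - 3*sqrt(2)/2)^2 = l^2 - 3*sqrt(2)*l + 9/2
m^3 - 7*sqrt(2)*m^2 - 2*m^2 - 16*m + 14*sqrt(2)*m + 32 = (m - 2)*(m - 8*sqrt(2))*(m + sqrt(2))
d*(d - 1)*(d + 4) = d^3 + 3*d^2 - 4*d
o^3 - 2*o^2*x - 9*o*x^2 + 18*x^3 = (o - 3*x)*(o - 2*x)*(o + 3*x)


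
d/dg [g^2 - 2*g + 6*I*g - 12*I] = 2*g - 2 + 6*I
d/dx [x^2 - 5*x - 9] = 2*x - 5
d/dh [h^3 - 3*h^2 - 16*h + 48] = 3*h^2 - 6*h - 16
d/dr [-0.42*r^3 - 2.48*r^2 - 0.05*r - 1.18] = -1.26*r^2 - 4.96*r - 0.05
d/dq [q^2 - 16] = 2*q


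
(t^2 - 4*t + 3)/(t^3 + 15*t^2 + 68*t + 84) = (t^2 - 4*t + 3)/(t^3 + 15*t^2 + 68*t + 84)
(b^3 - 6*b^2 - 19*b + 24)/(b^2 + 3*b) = b - 9 + 8/b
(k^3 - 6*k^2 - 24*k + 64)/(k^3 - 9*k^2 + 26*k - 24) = (k^2 - 4*k - 32)/(k^2 - 7*k + 12)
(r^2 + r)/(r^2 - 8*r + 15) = r*(r + 1)/(r^2 - 8*r + 15)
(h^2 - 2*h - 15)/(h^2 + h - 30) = (h + 3)/(h + 6)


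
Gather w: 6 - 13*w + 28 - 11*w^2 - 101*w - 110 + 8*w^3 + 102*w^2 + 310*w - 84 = 8*w^3 + 91*w^2 + 196*w - 160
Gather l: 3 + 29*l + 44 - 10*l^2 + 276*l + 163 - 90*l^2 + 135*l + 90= -100*l^2 + 440*l + 300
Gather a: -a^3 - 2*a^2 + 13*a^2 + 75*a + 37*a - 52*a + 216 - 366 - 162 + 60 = -a^3 + 11*a^2 + 60*a - 252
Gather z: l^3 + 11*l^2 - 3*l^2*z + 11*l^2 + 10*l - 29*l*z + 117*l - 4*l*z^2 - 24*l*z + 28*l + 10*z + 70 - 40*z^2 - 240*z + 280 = l^3 + 22*l^2 + 155*l + z^2*(-4*l - 40) + z*(-3*l^2 - 53*l - 230) + 350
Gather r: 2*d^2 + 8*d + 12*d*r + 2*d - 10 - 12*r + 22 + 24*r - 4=2*d^2 + 10*d + r*(12*d + 12) + 8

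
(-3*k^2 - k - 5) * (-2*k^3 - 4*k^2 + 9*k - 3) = 6*k^5 + 14*k^4 - 13*k^3 + 20*k^2 - 42*k + 15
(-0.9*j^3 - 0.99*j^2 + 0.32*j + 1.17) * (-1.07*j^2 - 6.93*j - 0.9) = 0.963*j^5 + 7.2963*j^4 + 7.3283*j^3 - 2.5785*j^2 - 8.3961*j - 1.053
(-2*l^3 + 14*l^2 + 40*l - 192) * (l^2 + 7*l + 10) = -2*l^5 + 118*l^3 + 228*l^2 - 944*l - 1920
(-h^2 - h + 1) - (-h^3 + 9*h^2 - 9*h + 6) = h^3 - 10*h^2 + 8*h - 5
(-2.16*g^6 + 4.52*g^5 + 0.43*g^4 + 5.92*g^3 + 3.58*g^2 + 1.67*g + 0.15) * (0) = 0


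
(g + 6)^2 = g^2 + 12*g + 36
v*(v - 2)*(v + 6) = v^3 + 4*v^2 - 12*v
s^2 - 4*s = s*(s - 4)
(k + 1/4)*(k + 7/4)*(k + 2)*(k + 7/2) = k^4 + 15*k^3/2 + 295*k^2/16 + 525*k/32 + 49/16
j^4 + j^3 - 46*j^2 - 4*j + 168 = (j - 6)*(j - 2)*(j + 2)*(j + 7)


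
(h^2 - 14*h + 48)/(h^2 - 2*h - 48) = (h - 6)/(h + 6)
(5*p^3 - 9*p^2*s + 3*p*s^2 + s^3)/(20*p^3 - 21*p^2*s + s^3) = (p - s)/(4*p - s)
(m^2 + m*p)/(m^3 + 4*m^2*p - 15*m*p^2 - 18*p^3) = m/(m^2 + 3*m*p - 18*p^2)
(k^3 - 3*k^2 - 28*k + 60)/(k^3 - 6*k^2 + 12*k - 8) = (k^2 - k - 30)/(k^2 - 4*k + 4)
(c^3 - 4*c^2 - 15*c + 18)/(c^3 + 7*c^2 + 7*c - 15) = (c - 6)/(c + 5)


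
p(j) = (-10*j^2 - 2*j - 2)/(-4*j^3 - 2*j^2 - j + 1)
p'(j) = (-20*j - 2)/(-4*j^3 - 2*j^2 - j + 1) + (-10*j^2 - 2*j - 2)*(12*j^2 + 4*j + 1)/(-4*j^3 - 2*j^2 - j + 1)^2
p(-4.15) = -0.65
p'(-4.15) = -0.17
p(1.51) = 1.48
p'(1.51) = -0.99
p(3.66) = 0.64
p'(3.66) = -0.16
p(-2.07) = -1.36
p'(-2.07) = -0.69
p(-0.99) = -2.51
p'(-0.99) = -1.10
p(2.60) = 0.88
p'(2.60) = -0.32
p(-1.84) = -1.53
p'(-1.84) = -0.85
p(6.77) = 0.35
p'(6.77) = -0.05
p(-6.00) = -0.44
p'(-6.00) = -0.08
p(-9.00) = -0.29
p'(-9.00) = -0.03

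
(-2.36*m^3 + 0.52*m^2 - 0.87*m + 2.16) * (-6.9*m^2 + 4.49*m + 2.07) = 16.284*m^5 - 14.1844*m^4 + 3.4526*m^3 - 17.7339*m^2 + 7.8975*m + 4.4712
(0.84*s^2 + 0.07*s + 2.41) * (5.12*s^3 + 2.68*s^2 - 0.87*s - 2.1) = 4.3008*s^5 + 2.6096*s^4 + 11.796*s^3 + 4.6339*s^2 - 2.2437*s - 5.061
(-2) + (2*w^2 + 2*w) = 2*w^2 + 2*w - 2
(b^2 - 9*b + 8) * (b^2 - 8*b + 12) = b^4 - 17*b^3 + 92*b^2 - 172*b + 96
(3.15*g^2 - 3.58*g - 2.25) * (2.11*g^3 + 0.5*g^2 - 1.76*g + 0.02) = 6.6465*g^5 - 5.9788*g^4 - 12.0815*g^3 + 5.2388*g^2 + 3.8884*g - 0.045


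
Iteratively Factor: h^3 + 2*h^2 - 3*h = (h + 3)*(h^2 - h) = (h - 1)*(h + 3)*(h)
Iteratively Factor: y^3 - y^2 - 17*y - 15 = (y - 5)*(y^2 + 4*y + 3) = (y - 5)*(y + 3)*(y + 1)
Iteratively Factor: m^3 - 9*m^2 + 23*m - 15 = (m - 5)*(m^2 - 4*m + 3) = (m - 5)*(m - 1)*(m - 3)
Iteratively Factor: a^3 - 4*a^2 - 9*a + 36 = (a + 3)*(a^2 - 7*a + 12) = (a - 3)*(a + 3)*(a - 4)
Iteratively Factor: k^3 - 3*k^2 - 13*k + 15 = (k + 3)*(k^2 - 6*k + 5) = (k - 5)*(k + 3)*(k - 1)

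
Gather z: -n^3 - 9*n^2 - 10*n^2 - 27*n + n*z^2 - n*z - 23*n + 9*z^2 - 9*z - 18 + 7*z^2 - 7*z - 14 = -n^3 - 19*n^2 - 50*n + z^2*(n + 16) + z*(-n - 16) - 32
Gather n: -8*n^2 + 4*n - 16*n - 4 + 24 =-8*n^2 - 12*n + 20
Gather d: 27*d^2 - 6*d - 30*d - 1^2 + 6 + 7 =27*d^2 - 36*d + 12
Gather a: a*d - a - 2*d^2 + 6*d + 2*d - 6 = a*(d - 1) - 2*d^2 + 8*d - 6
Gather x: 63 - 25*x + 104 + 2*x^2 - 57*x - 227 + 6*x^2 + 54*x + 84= 8*x^2 - 28*x + 24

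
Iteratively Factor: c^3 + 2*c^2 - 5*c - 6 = (c + 3)*(c^2 - c - 2) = (c - 2)*(c + 3)*(c + 1)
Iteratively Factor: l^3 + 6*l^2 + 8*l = (l)*(l^2 + 6*l + 8) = l*(l + 4)*(l + 2)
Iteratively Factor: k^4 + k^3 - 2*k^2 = (k + 2)*(k^3 - k^2) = (k - 1)*(k + 2)*(k^2) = k*(k - 1)*(k + 2)*(k)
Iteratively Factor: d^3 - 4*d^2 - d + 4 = (d - 4)*(d^2 - 1) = (d - 4)*(d - 1)*(d + 1)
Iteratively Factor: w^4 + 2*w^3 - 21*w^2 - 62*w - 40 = (w + 2)*(w^3 - 21*w - 20) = (w + 1)*(w + 2)*(w^2 - w - 20) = (w + 1)*(w + 2)*(w + 4)*(w - 5)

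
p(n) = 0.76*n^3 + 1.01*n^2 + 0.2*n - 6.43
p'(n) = 2.28*n^2 + 2.02*n + 0.2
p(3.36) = 34.47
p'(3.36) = 32.73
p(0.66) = -5.64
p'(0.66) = 2.53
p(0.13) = -6.39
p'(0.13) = 0.50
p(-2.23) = -10.28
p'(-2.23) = 7.03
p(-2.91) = -17.19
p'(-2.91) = 13.63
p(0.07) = -6.41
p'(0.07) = 0.35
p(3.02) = 24.32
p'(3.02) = 27.09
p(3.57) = 41.74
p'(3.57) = 36.47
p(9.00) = 631.22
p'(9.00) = 203.06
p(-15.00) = -2347.18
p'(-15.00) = 482.90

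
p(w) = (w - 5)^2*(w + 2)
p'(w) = (w - 5)^2 + (w + 2)*(2*w - 10) = (w - 5)*(3*w - 1)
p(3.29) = 15.47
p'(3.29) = -15.17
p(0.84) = 49.15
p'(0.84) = -6.32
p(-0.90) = 38.29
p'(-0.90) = 21.83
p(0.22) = 50.72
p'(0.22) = 1.63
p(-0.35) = 47.23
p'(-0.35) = 10.97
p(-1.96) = 1.94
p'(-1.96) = 47.88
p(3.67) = 10.03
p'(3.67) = -13.31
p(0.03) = 50.14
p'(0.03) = 4.52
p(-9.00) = -1372.00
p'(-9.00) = 392.00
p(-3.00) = -64.00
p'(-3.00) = 80.00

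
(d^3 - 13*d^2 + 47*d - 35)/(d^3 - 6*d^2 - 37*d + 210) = (d - 1)/(d + 6)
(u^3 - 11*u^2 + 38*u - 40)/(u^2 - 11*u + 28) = (u^2 - 7*u + 10)/(u - 7)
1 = 1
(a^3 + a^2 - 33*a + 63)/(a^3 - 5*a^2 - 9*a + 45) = (a^2 + 4*a - 21)/(a^2 - 2*a - 15)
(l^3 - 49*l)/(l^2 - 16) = l*(l^2 - 49)/(l^2 - 16)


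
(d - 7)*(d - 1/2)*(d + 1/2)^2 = d^4 - 13*d^3/2 - 15*d^2/4 + 13*d/8 + 7/8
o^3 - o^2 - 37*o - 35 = (o - 7)*(o + 1)*(o + 5)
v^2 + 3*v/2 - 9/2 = (v - 3/2)*(v + 3)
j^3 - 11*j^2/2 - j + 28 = (j - 4)*(j - 7/2)*(j + 2)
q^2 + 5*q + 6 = (q + 2)*(q + 3)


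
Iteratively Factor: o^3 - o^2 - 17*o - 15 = (o - 5)*(o^2 + 4*o + 3) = (o - 5)*(o + 1)*(o + 3)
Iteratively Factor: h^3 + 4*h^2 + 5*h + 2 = (h + 1)*(h^2 + 3*h + 2) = (h + 1)^2*(h + 2)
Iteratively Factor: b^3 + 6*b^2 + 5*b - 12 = (b + 3)*(b^2 + 3*b - 4) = (b - 1)*(b + 3)*(b + 4)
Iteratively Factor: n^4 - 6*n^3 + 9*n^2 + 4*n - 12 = (n + 1)*(n^3 - 7*n^2 + 16*n - 12) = (n - 2)*(n + 1)*(n^2 - 5*n + 6) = (n - 2)^2*(n + 1)*(n - 3)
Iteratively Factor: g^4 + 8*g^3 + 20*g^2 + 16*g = (g)*(g^3 + 8*g^2 + 20*g + 16) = g*(g + 4)*(g^2 + 4*g + 4) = g*(g + 2)*(g + 4)*(g + 2)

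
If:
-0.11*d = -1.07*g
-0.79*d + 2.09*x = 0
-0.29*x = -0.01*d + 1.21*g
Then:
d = 0.00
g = 0.00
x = 0.00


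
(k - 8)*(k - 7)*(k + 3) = k^3 - 12*k^2 + 11*k + 168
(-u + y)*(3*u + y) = -3*u^2 + 2*u*y + y^2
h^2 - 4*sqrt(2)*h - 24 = (h - 6*sqrt(2))*(h + 2*sqrt(2))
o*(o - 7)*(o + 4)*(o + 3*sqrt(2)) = o^4 - 3*o^3 + 3*sqrt(2)*o^3 - 28*o^2 - 9*sqrt(2)*o^2 - 84*sqrt(2)*o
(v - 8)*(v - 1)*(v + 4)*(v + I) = v^4 - 5*v^3 + I*v^3 - 28*v^2 - 5*I*v^2 + 32*v - 28*I*v + 32*I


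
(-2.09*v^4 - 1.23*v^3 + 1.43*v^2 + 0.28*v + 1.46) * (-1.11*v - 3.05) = 2.3199*v^5 + 7.7398*v^4 + 2.1642*v^3 - 4.6723*v^2 - 2.4746*v - 4.453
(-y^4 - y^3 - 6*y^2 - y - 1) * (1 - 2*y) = 2*y^5 + y^4 + 11*y^3 - 4*y^2 + y - 1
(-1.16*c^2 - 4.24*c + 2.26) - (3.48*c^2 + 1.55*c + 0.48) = -4.64*c^2 - 5.79*c + 1.78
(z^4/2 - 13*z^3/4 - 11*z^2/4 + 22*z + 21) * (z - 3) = z^5/2 - 19*z^4/4 + 7*z^3 + 121*z^2/4 - 45*z - 63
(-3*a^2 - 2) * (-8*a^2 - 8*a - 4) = 24*a^4 + 24*a^3 + 28*a^2 + 16*a + 8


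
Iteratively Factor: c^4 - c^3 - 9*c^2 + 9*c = (c)*(c^3 - c^2 - 9*c + 9) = c*(c - 3)*(c^2 + 2*c - 3) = c*(c - 3)*(c - 1)*(c + 3)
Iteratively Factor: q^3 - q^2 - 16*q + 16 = (q + 4)*(q^2 - 5*q + 4) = (q - 4)*(q + 4)*(q - 1)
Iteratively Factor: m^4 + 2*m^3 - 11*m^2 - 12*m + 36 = (m + 3)*(m^3 - m^2 - 8*m + 12) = (m - 2)*(m + 3)*(m^2 + m - 6) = (m - 2)*(m + 3)^2*(m - 2)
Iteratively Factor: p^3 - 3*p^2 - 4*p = (p + 1)*(p^2 - 4*p) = (p - 4)*(p + 1)*(p)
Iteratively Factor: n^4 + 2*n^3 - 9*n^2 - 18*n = (n + 3)*(n^3 - n^2 - 6*n) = (n + 2)*(n + 3)*(n^2 - 3*n) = (n - 3)*(n + 2)*(n + 3)*(n)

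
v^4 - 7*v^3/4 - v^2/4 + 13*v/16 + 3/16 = (v - 3/2)*(v - 1)*(v + 1/4)*(v + 1/2)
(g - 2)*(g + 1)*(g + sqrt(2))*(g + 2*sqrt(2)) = g^4 - g^3 + 3*sqrt(2)*g^3 - 3*sqrt(2)*g^2 + 2*g^2 - 6*sqrt(2)*g - 4*g - 8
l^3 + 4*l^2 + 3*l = l*(l + 1)*(l + 3)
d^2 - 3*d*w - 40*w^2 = (d - 8*w)*(d + 5*w)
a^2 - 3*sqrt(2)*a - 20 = (a - 5*sqrt(2))*(a + 2*sqrt(2))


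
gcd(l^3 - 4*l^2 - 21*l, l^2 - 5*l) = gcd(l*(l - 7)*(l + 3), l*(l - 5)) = l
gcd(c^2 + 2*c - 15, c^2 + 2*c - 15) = c^2 + 2*c - 15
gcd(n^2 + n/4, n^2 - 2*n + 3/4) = 1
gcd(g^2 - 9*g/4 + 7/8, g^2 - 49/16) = g - 7/4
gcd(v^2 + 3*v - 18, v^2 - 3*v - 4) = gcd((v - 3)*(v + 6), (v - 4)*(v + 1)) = 1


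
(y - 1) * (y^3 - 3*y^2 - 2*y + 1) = y^4 - 4*y^3 + y^2 + 3*y - 1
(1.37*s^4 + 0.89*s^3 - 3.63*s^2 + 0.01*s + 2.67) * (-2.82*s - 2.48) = -3.8634*s^5 - 5.9074*s^4 + 8.0294*s^3 + 8.9742*s^2 - 7.5542*s - 6.6216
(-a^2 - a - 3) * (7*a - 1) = -7*a^3 - 6*a^2 - 20*a + 3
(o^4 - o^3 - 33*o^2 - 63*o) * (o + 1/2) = o^5 - o^4/2 - 67*o^3/2 - 159*o^2/2 - 63*o/2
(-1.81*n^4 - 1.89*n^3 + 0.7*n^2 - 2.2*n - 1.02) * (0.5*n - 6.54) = -0.905*n^5 + 10.8924*n^4 + 12.7106*n^3 - 5.678*n^2 + 13.878*n + 6.6708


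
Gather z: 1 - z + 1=2 - z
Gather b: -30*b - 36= -30*b - 36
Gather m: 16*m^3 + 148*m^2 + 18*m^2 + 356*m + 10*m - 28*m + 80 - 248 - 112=16*m^3 + 166*m^2 + 338*m - 280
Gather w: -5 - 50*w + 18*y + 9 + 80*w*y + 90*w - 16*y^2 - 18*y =w*(80*y + 40) - 16*y^2 + 4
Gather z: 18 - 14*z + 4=22 - 14*z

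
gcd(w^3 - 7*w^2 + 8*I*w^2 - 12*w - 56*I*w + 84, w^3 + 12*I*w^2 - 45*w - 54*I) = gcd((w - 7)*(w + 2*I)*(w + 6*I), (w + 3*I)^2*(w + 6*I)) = w + 6*I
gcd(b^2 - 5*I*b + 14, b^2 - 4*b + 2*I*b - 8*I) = b + 2*I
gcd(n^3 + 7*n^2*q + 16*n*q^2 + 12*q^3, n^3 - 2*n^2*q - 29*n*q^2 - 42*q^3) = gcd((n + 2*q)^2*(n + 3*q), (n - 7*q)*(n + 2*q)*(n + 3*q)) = n^2 + 5*n*q + 6*q^2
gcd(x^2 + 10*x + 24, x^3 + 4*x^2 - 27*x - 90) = x + 6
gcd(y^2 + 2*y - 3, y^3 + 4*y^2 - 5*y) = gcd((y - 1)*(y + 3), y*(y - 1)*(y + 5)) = y - 1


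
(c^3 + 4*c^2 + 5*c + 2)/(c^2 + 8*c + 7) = (c^2 + 3*c + 2)/(c + 7)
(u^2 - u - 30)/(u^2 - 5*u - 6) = (u + 5)/(u + 1)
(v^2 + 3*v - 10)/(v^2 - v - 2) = (v + 5)/(v + 1)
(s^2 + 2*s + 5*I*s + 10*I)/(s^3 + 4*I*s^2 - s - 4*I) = (s^2 + s*(2 + 5*I) + 10*I)/(s^3 + 4*I*s^2 - s - 4*I)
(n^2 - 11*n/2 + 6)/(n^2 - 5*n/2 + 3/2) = (n - 4)/(n - 1)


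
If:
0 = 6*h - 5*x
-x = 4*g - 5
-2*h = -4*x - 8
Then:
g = 59/28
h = -20/7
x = -24/7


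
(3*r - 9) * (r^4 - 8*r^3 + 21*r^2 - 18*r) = 3*r^5 - 33*r^4 + 135*r^3 - 243*r^2 + 162*r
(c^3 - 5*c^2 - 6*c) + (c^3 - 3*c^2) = 2*c^3 - 8*c^2 - 6*c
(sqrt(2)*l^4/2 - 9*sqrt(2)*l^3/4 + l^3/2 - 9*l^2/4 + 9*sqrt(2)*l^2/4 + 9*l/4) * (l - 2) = sqrt(2)*l^5/2 - 13*sqrt(2)*l^4/4 + l^4/2 - 13*l^3/4 + 27*sqrt(2)*l^3/4 - 9*sqrt(2)*l^2/2 + 27*l^2/4 - 9*l/2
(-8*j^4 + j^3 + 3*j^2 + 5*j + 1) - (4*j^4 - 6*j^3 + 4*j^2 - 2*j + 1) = -12*j^4 + 7*j^3 - j^2 + 7*j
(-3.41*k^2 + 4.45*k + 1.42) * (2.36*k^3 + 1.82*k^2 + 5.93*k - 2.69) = -8.0476*k^5 + 4.2958*k^4 - 8.7711*k^3 + 38.1458*k^2 - 3.5499*k - 3.8198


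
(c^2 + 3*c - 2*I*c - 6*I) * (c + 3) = c^3 + 6*c^2 - 2*I*c^2 + 9*c - 12*I*c - 18*I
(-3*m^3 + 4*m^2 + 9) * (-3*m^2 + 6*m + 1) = 9*m^5 - 30*m^4 + 21*m^3 - 23*m^2 + 54*m + 9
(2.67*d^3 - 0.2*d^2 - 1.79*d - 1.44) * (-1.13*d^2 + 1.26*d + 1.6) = -3.0171*d^5 + 3.5902*d^4 + 6.0427*d^3 - 0.9482*d^2 - 4.6784*d - 2.304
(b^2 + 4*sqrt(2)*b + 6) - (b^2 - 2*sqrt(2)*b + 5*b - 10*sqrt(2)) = -5*b + 6*sqrt(2)*b + 6 + 10*sqrt(2)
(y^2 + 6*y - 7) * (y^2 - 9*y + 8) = y^4 - 3*y^3 - 53*y^2 + 111*y - 56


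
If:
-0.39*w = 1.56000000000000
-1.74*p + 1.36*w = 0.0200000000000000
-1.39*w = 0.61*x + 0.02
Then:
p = -3.14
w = -4.00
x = 9.08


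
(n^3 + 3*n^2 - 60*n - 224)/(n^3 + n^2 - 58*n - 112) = (n + 4)/(n + 2)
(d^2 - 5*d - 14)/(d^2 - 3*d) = (d^2 - 5*d - 14)/(d*(d - 3))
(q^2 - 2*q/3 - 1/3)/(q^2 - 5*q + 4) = (q + 1/3)/(q - 4)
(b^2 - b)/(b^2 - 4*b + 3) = b/(b - 3)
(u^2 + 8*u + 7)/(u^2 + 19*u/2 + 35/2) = 2*(u + 1)/(2*u + 5)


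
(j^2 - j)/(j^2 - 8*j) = (j - 1)/(j - 8)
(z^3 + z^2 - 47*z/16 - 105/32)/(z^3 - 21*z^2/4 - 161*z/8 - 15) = (z - 7/4)/(z - 8)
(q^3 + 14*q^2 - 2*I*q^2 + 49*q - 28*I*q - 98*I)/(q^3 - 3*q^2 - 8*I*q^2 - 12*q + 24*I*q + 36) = (q^2 + 14*q + 49)/(q^2 + q*(-3 - 6*I) + 18*I)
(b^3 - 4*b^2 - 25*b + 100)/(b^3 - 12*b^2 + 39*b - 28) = (b^2 - 25)/(b^2 - 8*b + 7)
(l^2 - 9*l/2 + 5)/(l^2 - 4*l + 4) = (l - 5/2)/(l - 2)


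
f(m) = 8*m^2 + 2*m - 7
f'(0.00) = 2.00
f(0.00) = -7.00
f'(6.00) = 98.00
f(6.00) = 293.00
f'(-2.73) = -41.68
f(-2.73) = 47.16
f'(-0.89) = -12.24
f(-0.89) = -2.44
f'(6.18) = 100.88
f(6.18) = 310.90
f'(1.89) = 32.24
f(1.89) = 25.36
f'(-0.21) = -1.36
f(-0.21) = -7.07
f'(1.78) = 30.48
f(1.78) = 21.91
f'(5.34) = 87.44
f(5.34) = 231.80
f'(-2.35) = -35.60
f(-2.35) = 32.48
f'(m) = 16*m + 2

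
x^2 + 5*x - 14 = (x - 2)*(x + 7)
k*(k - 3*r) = k^2 - 3*k*r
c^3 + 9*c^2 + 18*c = c*(c + 3)*(c + 6)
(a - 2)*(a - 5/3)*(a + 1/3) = a^3 - 10*a^2/3 + 19*a/9 + 10/9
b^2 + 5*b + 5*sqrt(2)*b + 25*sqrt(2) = (b + 5)*(b + 5*sqrt(2))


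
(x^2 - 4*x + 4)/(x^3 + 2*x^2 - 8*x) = (x - 2)/(x*(x + 4))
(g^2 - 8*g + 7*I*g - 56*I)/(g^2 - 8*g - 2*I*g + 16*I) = (g + 7*I)/(g - 2*I)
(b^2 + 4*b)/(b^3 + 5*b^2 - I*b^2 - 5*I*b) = (b + 4)/(b^2 + b*(5 - I) - 5*I)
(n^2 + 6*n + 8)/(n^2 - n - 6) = (n + 4)/(n - 3)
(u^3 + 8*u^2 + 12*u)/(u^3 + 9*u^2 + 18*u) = (u + 2)/(u + 3)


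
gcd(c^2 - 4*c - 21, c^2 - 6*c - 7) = c - 7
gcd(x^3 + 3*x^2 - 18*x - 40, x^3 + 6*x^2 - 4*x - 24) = x + 2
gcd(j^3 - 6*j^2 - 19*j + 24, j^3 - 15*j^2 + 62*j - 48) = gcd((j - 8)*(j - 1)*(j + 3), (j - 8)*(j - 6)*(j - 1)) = j^2 - 9*j + 8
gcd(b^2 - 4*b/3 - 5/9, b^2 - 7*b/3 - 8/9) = b + 1/3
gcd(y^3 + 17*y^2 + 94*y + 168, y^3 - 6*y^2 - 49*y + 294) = y + 7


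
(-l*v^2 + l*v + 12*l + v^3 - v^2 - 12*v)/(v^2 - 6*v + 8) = (-l*v - 3*l + v^2 + 3*v)/(v - 2)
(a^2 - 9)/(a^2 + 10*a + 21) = (a - 3)/(a + 7)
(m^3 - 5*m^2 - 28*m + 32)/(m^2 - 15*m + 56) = (m^2 + 3*m - 4)/(m - 7)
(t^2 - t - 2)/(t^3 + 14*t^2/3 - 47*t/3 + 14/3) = 3*(t + 1)/(3*t^2 + 20*t - 7)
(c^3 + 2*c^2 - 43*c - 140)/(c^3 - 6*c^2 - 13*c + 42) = (c^2 + 9*c + 20)/(c^2 + c - 6)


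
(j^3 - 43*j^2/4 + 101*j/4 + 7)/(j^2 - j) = (4*j^3 - 43*j^2 + 101*j + 28)/(4*j*(j - 1))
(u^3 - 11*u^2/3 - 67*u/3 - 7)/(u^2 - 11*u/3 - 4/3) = (u^2 - 4*u - 21)/(u - 4)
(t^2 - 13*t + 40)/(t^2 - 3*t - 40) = (t - 5)/(t + 5)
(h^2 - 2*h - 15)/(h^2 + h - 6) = (h - 5)/(h - 2)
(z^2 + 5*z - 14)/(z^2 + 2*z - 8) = (z + 7)/(z + 4)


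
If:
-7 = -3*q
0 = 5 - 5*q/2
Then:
No Solution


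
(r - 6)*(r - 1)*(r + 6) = r^3 - r^2 - 36*r + 36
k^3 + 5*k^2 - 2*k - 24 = (k - 2)*(k + 3)*(k + 4)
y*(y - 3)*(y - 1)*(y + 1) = y^4 - 3*y^3 - y^2 + 3*y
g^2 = g^2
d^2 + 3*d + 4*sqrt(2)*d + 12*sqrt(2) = (d + 3)*(d + 4*sqrt(2))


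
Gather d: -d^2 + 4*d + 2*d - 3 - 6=-d^2 + 6*d - 9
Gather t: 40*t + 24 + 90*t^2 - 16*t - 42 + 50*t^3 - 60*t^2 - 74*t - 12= 50*t^3 + 30*t^2 - 50*t - 30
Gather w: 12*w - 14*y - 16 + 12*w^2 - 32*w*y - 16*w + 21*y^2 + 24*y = 12*w^2 + w*(-32*y - 4) + 21*y^2 + 10*y - 16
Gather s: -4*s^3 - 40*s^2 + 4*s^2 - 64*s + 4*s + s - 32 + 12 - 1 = -4*s^3 - 36*s^2 - 59*s - 21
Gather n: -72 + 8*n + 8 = 8*n - 64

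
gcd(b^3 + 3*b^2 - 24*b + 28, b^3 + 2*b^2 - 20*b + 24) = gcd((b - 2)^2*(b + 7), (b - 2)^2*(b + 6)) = b^2 - 4*b + 4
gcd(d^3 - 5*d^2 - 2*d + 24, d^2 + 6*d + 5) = 1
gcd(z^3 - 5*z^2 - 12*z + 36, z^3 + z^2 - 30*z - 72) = z^2 - 3*z - 18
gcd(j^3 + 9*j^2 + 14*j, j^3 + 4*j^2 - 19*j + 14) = j + 7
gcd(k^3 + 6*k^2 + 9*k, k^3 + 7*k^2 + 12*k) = k^2 + 3*k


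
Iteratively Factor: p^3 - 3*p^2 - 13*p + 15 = (p - 5)*(p^2 + 2*p - 3) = (p - 5)*(p + 3)*(p - 1)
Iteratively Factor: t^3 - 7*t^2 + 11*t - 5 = (t - 5)*(t^2 - 2*t + 1) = (t - 5)*(t - 1)*(t - 1)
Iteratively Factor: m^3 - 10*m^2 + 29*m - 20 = (m - 4)*(m^2 - 6*m + 5) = (m - 5)*(m - 4)*(m - 1)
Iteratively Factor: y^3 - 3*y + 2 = (y + 2)*(y^2 - 2*y + 1) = (y - 1)*(y + 2)*(y - 1)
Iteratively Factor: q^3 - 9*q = (q + 3)*(q^2 - 3*q) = (q - 3)*(q + 3)*(q)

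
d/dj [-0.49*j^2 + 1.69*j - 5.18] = 1.69 - 0.98*j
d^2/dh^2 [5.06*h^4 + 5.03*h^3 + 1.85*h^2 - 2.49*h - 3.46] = 60.72*h^2 + 30.18*h + 3.7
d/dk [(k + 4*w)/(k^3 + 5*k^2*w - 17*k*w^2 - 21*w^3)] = (k^3 + 5*k^2*w - 17*k*w^2 - 21*w^3 - (k + 4*w)*(3*k^2 + 10*k*w - 17*w^2))/(k^3 + 5*k^2*w - 17*k*w^2 - 21*w^3)^2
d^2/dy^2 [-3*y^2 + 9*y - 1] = -6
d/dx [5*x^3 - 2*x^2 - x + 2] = 15*x^2 - 4*x - 1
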